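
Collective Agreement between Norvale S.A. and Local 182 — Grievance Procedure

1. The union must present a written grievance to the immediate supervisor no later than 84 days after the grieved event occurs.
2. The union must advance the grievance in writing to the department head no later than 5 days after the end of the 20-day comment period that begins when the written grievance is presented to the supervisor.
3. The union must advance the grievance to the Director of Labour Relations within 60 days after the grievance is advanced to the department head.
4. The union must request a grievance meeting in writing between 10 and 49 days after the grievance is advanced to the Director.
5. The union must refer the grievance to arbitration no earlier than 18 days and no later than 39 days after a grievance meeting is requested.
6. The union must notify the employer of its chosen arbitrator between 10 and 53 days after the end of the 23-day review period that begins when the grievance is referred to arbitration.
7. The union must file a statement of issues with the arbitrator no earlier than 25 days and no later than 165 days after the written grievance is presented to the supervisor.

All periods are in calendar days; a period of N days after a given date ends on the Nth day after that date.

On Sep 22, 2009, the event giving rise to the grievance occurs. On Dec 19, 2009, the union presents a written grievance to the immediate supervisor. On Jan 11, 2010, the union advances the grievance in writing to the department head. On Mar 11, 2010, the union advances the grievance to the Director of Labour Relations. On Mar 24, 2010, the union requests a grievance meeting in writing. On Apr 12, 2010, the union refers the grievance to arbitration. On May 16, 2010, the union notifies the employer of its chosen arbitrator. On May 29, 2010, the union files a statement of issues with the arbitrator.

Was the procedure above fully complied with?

(1) due by Sep 22, 2009 + 84 days = Dec 15, 2009; not done until Dec 19, 2009, 4 days after the deadline.

No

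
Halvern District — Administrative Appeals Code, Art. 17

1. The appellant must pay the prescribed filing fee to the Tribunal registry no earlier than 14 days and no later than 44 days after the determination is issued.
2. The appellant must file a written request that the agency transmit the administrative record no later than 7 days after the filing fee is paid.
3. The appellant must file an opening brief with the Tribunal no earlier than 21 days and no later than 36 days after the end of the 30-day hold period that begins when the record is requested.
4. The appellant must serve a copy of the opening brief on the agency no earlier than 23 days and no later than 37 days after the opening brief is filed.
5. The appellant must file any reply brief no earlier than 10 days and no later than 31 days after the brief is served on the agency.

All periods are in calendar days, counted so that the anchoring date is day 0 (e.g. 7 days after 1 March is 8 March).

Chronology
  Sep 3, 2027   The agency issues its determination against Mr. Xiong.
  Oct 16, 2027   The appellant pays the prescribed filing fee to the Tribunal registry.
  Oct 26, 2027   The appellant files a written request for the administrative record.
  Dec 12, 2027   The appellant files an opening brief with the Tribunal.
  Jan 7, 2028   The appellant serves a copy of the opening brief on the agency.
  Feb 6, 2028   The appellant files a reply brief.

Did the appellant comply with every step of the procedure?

No

(1) the permitted window runs from Sep 3, 2027 + 14 = Sep 17, 2027 to Sep 3, 2027 + 44 = Oct 17, 2027; done Oct 16, 2027, which is between those dates.
(2) due by Oct 16, 2027 + 7 days = Oct 23, 2027; Oct 26, 2027 misses that deadline by 3 days.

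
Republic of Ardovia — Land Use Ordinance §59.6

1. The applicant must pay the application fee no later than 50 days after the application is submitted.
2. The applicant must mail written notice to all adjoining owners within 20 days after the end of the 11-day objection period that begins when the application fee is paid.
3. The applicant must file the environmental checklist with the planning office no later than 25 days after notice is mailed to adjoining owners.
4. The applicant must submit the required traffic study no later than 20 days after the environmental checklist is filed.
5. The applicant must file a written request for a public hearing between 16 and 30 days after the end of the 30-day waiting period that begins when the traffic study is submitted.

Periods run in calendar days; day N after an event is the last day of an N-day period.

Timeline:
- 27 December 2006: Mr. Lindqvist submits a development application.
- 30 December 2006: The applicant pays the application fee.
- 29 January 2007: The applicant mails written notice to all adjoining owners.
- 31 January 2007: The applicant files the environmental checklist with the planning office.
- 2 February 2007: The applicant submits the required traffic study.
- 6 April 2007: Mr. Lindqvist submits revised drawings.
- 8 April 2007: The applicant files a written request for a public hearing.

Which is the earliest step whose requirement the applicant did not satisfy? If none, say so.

Step 1: 50 days after 27 December 2006 (when the application is submitted) is 15 February 2007; 30 December 2006 is within that limit.
Step 2: 20 days after 10 January 2007 (end of the 11-day objection period, which began when the application fee is paid on 30 December 2006) is 30 January 2007; 29 January 2007 is within that limit.
Step 3: 25 days after 29 January 2007 (when notice is mailed to adjoining owners) is 23 February 2007; 31 January 2007 is within that limit.
Step 4: 20 days after 31 January 2007 (when the environmental checklist is filed) is 20 February 2007; completed 2 February 2007, before the deadline.
Step 5: the window is 16–30 days after 4 March 2007 (end of the 30-day waiting period, which began when the traffic study is submitted on 2 February 2007), so 20 March 2007 through 3 April 2007; done 8 April 2007 — 5 days after the window closed.
The procedure was therefore not followed at step 5.

Step 5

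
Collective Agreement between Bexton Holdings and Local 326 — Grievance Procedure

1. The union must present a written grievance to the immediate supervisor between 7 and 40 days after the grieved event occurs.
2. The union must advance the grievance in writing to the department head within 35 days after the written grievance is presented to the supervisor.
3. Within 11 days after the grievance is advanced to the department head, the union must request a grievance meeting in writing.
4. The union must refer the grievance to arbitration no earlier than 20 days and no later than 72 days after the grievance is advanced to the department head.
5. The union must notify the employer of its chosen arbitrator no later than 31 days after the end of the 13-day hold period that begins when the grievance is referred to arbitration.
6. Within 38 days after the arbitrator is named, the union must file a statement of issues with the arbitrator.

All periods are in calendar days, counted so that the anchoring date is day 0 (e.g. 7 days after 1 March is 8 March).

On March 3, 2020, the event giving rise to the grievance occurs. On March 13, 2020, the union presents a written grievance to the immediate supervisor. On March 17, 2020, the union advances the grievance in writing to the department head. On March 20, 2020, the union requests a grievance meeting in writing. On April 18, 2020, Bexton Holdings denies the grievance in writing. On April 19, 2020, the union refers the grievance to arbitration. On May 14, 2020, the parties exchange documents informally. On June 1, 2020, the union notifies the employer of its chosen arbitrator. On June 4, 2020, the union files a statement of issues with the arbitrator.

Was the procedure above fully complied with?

(1) the permitted window runs from March 3, 2020 + 7 = March 10, 2020 to March 3, 2020 + 40 = April 12, 2020; March 13, 2020 falls inside that range.
(2) due by March 13, 2020 + 35 days = April 17, 2020; done March 17, 2020 — timely.
(3) due by March 17, 2020 + 11 days = March 28, 2020; March 20, 2020 is within that limit.
(4) the permitted window runs from March 17, 2020 + 20 = April 6, 2020 to March 17, 2020 + 72 = May 28, 2020; April 19, 2020 falls inside that range.
(5) due by May 2, 2020 + 31 days = June 2, 2020; completed June 1, 2020, before the deadline.
(6) due by June 1, 2020 + 38 days = July 9, 2020; June 4, 2020 is within that limit.

Yes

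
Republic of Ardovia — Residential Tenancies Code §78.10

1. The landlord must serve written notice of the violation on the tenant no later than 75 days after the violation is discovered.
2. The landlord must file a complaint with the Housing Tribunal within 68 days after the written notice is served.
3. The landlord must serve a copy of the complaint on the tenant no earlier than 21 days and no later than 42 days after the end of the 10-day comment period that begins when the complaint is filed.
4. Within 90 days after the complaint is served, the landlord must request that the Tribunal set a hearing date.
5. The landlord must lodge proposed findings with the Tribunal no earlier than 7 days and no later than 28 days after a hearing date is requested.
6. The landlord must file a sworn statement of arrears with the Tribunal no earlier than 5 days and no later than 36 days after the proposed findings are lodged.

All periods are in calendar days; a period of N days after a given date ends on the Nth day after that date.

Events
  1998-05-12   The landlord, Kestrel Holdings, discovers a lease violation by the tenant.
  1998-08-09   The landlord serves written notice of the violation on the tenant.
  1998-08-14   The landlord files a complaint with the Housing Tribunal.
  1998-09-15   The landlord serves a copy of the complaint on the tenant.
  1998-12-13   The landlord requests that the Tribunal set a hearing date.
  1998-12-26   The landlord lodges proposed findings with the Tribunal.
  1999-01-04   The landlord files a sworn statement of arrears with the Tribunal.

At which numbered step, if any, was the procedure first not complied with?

Step 1

Step 1 — counting 75 days from 1998-05-12 (when the violation is discovered) gives a deadline of 1998-07-26; not done until 1998-08-09, 14 days after the deadline.
The analysis stops there.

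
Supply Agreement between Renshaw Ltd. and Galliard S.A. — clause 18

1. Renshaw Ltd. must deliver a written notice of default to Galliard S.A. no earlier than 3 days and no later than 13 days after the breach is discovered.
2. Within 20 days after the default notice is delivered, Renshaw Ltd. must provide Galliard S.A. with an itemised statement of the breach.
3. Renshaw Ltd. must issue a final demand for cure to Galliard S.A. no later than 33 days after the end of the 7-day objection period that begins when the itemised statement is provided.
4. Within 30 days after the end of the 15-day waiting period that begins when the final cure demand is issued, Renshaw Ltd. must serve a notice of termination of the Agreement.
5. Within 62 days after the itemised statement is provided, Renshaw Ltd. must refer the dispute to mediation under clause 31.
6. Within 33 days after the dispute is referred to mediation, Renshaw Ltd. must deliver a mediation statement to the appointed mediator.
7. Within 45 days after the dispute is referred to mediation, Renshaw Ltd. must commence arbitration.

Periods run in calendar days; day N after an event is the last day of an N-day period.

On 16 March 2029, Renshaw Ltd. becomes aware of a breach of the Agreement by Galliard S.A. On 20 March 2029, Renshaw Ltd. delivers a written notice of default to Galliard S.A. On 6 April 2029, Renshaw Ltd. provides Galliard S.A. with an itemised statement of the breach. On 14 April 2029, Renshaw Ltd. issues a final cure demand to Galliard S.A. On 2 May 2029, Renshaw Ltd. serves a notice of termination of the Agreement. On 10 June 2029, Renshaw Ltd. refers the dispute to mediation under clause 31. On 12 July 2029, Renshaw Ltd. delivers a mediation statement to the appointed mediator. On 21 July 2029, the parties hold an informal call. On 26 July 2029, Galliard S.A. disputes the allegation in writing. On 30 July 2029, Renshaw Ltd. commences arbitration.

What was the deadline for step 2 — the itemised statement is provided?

9 April 2029

Step 2 runs from 20 March 2029, when the default notice is delivered. 20 days after 20 March 2029 is 9 April 2029.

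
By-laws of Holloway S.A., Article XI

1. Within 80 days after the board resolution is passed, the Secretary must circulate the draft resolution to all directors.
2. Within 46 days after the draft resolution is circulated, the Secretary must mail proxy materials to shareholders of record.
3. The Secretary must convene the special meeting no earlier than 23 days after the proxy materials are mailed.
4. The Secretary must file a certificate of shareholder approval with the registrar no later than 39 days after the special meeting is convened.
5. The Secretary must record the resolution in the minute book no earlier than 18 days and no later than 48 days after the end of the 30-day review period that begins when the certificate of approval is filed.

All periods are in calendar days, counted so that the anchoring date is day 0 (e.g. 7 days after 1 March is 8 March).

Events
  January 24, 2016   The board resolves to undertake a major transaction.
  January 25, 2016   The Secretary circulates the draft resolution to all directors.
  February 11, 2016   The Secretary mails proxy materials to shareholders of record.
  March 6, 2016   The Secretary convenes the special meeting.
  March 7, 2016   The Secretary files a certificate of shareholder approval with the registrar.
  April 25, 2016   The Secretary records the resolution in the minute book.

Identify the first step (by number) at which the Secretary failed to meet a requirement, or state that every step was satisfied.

None — every step was satisfied

(1) due by January 24, 2016 + 80 days = April 13, 2016; January 25, 2016 is within that limit.
(2) due by January 25, 2016 + 46 days = March 11, 2016; done February 11, 2016 — timely.
(3) permitted from February 11, 2016 + 23 days = March 5, 2016 onward; March 6, 2016 is on or after that date.
(4) due by March 6, 2016 + 39 days = April 14, 2016; completed March 7, 2016, before the deadline.
(5) the permitted window runs from April 6, 2016 + 18 = April 24, 2016 to April 6, 2016 + 48 = May 24, 2016; done April 25, 2016, which is between those dates.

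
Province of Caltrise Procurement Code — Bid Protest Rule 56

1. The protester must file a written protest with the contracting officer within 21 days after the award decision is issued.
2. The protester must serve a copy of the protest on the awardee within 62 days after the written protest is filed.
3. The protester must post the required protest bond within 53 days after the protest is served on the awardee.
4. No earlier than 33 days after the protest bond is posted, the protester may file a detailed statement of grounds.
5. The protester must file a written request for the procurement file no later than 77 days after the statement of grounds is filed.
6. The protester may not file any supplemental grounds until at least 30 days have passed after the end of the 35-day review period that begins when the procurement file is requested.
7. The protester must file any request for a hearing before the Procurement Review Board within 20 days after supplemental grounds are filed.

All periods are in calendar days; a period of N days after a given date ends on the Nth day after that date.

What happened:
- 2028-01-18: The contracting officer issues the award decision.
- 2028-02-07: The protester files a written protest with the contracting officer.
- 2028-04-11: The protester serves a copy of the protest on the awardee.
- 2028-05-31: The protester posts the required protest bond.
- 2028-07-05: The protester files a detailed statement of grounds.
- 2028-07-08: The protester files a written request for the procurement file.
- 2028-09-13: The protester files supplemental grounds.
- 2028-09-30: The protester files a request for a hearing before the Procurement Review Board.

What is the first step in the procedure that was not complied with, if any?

Step 2

(1) due by 2028-01-18 + 21 days = 2028-02-08; done 2028-02-07 — timely.
(2) due by 2028-02-07 + 62 days = 2028-04-09; not done until 2028-04-11, 2 days after the deadline.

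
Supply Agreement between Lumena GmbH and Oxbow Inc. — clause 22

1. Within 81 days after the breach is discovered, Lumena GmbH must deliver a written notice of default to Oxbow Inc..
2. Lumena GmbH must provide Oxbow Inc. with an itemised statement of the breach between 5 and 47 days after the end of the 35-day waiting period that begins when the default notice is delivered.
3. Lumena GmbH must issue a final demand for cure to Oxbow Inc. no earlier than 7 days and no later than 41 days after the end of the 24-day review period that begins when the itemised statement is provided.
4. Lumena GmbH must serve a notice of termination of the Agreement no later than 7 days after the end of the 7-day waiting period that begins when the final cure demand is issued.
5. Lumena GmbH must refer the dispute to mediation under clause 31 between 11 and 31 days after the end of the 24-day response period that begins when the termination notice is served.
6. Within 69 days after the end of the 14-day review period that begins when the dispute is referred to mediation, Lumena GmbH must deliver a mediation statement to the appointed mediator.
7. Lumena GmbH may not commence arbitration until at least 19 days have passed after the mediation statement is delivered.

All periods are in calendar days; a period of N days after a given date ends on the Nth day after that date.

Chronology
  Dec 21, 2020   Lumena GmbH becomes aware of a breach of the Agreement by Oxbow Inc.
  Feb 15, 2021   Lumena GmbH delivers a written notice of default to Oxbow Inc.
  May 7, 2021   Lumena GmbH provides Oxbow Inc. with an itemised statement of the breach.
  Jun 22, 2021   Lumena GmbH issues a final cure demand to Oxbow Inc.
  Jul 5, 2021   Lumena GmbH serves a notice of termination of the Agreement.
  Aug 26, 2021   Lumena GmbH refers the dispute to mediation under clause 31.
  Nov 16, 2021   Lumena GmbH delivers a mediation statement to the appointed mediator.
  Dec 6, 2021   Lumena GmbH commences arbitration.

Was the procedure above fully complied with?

Yes

Step 1 — counting 81 days from Dec 21, 2020 (when the breach is discovered) gives a deadline of Mar 12, 2021; completed Feb 15, 2021, before the deadline.
Step 2 — 5 and 47 days from Mar 22, 2021 (end of the 35-day waiting period, which began when the default notice is delivered on Feb 15, 2021) are Mar 27, 2021 and May 8, 2021 respectively; done May 7, 2021, which is between those dates.
Step 3 — 7 and 41 days from May 31, 2021 (end of the 24-day review period, which began when the itemised statement is provided on May 7, 2021) are Jun 7, 2021 and Jul 11, 2021 respectively; Jun 22, 2021 falls inside that range.
Step 4 — counting 7 days from Jun 29, 2021 (end of the 7-day waiting period, which began when the final cure demand is issued on Jun 22, 2021) gives a deadline of Jul 6, 2021; completed Jul 5, 2021, before the deadline.
Step 5 — 11 and 31 days from Jul 29, 2021 (end of the 24-day response period, which began when the termination notice is served on Jul 5, 2021) are Aug 9, 2021 and Aug 29, 2021 respectively; done Aug 26, 2021, which is between those dates.
Step 6 — counting 69 days from Sep 9, 2021 (end of the 14-day review period, which began when the dispute is referred to mediation on Aug 26, 2021) gives a deadline of Nov 17, 2021; Nov 16, 2021 is within that limit.
Step 7 — must wait 19 days from Nov 16, 2021 (when the mediation statement is delivered), so not before Dec 5, 2021; done Dec 6, 2021 — permitted.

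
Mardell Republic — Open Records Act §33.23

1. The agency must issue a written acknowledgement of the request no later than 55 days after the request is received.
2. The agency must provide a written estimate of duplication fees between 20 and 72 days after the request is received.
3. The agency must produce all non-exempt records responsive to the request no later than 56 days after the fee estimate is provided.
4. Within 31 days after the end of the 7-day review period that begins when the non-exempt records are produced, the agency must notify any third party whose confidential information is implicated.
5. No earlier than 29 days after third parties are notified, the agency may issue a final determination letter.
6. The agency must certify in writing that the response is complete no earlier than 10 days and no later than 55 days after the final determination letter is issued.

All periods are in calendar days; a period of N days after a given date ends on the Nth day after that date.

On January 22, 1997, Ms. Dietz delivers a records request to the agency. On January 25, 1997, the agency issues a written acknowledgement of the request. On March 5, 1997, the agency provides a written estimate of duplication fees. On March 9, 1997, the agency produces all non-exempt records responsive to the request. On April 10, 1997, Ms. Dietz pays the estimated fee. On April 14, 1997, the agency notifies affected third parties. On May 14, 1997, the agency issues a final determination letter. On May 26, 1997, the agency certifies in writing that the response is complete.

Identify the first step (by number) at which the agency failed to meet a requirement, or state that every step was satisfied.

None — every step was satisfied

(1) due by January 22, 1997 + 55 days = March 18, 1997; January 25, 1997 is within that limit.
(2) the permitted window runs from January 22, 1997 + 20 = February 11, 1997 to January 22, 1997 + 72 = April 4, 1997; March 5, 1997 falls inside that range.
(3) due by March 5, 1997 + 56 days = April 30, 1997; completed March 9, 1997, before the deadline.
(4) due by March 16, 1997 + 31 days = April 16, 1997; April 14, 1997 is within that limit.
(5) permitted from April 14, 1997 + 29 days = May 13, 1997 onward; done May 14, 1997, after the minimum wait.
(6) the permitted window runs from May 14, 1997 + 10 = May 24, 1997 to May 14, 1997 + 55 = July 8, 1997; May 26, 1997 falls inside that range.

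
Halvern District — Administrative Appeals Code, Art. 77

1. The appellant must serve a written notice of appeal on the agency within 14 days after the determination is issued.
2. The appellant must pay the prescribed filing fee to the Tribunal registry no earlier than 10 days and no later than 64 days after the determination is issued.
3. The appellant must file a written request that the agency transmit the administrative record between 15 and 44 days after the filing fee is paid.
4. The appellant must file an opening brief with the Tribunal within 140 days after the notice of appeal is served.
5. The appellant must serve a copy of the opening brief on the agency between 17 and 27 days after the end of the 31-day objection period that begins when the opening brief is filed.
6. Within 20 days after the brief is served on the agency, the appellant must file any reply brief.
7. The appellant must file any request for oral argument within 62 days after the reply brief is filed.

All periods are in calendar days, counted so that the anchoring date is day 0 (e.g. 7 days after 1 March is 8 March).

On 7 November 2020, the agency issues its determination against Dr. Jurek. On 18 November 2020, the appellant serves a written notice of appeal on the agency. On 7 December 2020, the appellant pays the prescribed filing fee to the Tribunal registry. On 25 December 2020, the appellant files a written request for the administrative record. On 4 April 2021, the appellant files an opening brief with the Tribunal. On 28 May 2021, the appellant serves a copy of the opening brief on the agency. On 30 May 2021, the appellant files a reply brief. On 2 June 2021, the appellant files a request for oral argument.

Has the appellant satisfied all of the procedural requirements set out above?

Step 1 — counting 14 days from 7 November 2020 (when the determination is issued) gives a deadline of 21 November 2020; completed 18 November 2020, before the deadline.
Step 2 — 10 and 64 days from 7 November 2020 (when the determination is issued) are 17 November 2020 and 10 January 2021 respectively; done 7 December 2020 — within the window.
Step 3 — 15 and 44 days from 7 December 2020 (when the filing fee is paid) are 22 December 2020 and 20 January 2021 respectively; 25 December 2020 falls inside that range.
Step 4 — counting 140 days from 18 November 2020 (when the notice of appeal is served) gives a deadline of 7 April 2021; completed 4 April 2021, before the deadline.
Step 5 — 17 and 27 days from 5 May 2021 (end of the 31-day objection period, which began when the opening brief is filed on 4 April 2021) are 22 May 2021 and 1 June 2021 respectively; done 28 May 2021, which is between those dates.
Step 6 — counting 20 days from 28 May 2021 (when the brief is served on the agency) gives a deadline of 17 June 2021; completed 30 May 2021, before the deadline.
Step 7 — counting 62 days from 30 May 2021 (when the reply brief is filed) gives a deadline of 31 July 2021; 2 June 2021 is within that limit.

Yes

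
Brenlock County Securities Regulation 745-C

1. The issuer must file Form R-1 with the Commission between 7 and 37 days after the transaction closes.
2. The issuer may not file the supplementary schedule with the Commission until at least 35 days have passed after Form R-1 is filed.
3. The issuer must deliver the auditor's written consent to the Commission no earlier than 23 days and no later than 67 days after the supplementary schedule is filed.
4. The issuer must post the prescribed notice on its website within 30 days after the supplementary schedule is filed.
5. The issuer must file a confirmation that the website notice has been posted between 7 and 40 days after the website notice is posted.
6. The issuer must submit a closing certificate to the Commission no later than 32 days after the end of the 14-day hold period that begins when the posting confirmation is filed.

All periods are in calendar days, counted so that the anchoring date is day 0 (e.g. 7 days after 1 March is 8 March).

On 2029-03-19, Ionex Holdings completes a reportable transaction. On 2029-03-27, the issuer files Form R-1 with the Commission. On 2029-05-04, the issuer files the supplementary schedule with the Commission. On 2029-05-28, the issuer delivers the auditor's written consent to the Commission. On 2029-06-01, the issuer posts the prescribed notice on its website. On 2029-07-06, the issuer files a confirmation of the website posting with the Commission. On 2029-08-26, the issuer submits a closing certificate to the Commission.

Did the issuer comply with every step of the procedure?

Step 1: the window is 7–37 days after 2029-03-19 (when the transaction closes), so 2029-03-26 through 2029-04-25; done 2029-03-27 — within the window.
Step 2: the earliest permitted date is 35 days after 2029-03-27 (when Form R-1 is filed), i.e. 2029-05-01; done 2029-05-04, after the minimum wait.
Step 3: the window is 23–67 days after 2029-05-04 (when the supplementary schedule is filed), so 2029-05-27 through 2029-07-10; done 2029-05-28 — within the window.
Step 4: 30 days after 2029-05-04 (when the supplementary schedule is filed) is 2029-06-03; completed 2029-06-01, before the deadline.
Step 5: the window is 7–40 days after 2029-06-01 (when the website notice is posted), so 2029-06-08 through 2029-07-11; 2029-07-06 falls inside that range.
Step 6: 32 days after 2029-07-20 (end of the 14-day hold period, which began when the posting confirmation is filed on 2029-07-06) is 2029-08-21; 2029-08-26 misses that deadline by 5 days.

No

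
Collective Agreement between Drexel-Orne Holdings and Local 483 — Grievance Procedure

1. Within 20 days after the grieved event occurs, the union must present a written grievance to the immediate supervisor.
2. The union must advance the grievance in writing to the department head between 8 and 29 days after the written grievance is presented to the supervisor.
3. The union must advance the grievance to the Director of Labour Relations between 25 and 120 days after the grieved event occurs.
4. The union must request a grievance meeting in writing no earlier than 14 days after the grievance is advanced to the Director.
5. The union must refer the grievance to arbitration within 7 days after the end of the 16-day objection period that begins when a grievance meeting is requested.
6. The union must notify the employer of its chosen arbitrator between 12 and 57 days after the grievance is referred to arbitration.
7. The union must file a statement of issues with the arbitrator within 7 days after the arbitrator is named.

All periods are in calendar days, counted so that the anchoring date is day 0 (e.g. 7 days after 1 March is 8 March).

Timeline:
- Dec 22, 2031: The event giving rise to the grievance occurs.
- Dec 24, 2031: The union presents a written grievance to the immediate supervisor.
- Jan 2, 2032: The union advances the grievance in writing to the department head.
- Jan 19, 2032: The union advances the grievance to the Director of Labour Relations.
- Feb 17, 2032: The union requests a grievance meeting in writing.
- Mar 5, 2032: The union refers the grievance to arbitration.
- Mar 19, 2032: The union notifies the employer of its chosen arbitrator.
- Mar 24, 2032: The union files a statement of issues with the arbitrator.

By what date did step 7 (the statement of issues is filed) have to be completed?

Step 7 runs from Mar 19, 2032, when the arbitrator is named. 7 days after Mar 19, 2032 is Mar 26, 2032.

Mar 26, 2032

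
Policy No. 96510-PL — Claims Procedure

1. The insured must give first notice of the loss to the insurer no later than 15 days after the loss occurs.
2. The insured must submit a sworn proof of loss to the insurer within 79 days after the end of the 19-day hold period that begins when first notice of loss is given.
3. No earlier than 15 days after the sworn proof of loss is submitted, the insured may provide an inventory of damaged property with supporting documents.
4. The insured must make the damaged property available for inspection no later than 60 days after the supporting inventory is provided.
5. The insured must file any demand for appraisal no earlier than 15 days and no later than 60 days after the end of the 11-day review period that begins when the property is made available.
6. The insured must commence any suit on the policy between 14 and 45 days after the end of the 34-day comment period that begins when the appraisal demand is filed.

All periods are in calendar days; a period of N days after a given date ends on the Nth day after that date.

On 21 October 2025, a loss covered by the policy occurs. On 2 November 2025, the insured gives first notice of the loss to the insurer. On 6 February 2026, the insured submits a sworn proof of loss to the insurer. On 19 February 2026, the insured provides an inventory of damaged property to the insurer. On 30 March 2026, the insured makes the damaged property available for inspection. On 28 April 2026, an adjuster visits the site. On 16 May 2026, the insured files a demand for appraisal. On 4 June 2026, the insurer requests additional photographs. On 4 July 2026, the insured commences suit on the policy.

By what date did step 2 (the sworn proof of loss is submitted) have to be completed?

8 February 2026

First notice of loss is given on 2 November 2025; the 19-day hold period therefore ends 21 November 2025, and step 2 runs from that date. 79 days after 21 November 2025 is 8 February 2026.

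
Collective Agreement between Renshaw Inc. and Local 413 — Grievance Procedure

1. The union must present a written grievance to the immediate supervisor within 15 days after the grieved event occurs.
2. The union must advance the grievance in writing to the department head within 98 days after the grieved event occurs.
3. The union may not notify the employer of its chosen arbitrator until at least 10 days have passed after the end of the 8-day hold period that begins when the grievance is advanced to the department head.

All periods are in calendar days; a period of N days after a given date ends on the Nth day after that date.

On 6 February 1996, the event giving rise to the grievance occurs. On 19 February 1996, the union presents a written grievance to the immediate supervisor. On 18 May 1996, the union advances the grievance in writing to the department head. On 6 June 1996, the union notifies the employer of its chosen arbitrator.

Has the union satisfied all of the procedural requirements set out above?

(1) due by 6 February 1996 + 15 days = 21 February 1996; completed 19 February 1996, before the deadline.
(2) due by 6 February 1996 + 98 days = 14 May 1996; 18 May 1996 misses that deadline by 4 days.

No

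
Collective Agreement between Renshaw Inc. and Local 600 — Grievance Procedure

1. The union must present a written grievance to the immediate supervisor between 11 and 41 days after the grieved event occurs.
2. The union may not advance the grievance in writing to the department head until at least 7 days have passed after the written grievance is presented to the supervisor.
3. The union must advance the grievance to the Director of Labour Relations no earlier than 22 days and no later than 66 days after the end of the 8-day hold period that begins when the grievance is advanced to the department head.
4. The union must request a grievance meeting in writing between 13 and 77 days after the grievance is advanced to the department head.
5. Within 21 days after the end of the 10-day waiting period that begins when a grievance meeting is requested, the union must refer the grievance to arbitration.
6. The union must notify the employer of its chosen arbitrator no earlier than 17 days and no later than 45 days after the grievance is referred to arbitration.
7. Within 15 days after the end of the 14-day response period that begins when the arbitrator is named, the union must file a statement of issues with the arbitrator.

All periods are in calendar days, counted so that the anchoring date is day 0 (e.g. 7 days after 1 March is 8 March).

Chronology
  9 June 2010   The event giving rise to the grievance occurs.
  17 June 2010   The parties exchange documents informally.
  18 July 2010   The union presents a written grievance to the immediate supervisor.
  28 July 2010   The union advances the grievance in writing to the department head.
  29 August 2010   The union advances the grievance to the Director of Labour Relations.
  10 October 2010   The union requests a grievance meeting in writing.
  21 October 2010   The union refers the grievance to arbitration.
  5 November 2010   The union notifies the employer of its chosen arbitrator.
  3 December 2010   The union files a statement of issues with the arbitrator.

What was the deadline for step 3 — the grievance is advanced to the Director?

The grievance is advanced to the department head on 28 July 2010; the 8-day hold period therefore ends 5 August 2010, and step 3 runs from that date. The window is 22–66 days after 5 August 2010; it closes on 10 October 2010.

10 October 2010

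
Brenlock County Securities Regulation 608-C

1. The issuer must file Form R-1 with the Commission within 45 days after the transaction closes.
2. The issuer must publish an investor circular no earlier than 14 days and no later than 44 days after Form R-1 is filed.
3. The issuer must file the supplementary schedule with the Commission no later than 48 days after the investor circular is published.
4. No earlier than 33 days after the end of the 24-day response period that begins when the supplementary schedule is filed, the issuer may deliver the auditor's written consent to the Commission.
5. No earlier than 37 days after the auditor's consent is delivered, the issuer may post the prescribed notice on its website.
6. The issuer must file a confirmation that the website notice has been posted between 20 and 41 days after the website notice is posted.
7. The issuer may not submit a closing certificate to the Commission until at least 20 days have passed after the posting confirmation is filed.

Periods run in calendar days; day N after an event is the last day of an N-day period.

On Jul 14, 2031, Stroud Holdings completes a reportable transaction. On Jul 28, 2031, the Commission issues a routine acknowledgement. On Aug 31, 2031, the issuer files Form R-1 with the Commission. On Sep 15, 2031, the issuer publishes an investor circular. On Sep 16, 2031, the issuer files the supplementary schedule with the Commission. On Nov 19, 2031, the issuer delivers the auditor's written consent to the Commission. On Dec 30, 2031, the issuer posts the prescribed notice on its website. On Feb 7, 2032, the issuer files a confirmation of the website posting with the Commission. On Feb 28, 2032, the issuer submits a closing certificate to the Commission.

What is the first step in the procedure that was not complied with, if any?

(1) due by Jul 14, 2031 + 45 days = Aug 28, 2031; not done until Aug 31, 2031, 3 days after the deadline.
The procedure was therefore not followed at step 1.

Step 1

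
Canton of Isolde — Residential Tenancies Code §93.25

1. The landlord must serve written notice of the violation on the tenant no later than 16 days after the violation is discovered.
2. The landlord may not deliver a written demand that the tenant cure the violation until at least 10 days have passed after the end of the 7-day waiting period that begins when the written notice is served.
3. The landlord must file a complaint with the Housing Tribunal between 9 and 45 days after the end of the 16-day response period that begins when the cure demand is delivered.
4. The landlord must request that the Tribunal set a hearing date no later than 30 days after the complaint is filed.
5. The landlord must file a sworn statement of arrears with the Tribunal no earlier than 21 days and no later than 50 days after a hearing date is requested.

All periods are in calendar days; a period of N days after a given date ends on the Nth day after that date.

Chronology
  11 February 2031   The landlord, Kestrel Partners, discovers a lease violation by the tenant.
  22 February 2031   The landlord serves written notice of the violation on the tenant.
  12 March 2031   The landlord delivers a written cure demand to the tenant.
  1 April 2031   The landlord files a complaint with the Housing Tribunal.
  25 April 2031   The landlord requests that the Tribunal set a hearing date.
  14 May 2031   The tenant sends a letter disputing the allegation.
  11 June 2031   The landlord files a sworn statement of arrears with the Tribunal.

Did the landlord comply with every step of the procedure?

No

Step 1: 16 days after 11 February 2031 (when the violation is discovered) is 27 February 2031; done 22 February 2031 — timely.
Step 2: the earliest permitted date is 10 days after 1 March 2031 (end of the 7-day waiting period, which began when the written notice is served on 22 February 2031), i.e. 11 March 2031; 12 March 2031 is on or after that date.
Step 3: the window is 9–45 days after 28 March 2031 (end of the 16-day response period, which began when the cure demand is delivered on 12 March 2031), so 6 April 2031 through 12 May 2031; 1 April 2031 is 5 days too early.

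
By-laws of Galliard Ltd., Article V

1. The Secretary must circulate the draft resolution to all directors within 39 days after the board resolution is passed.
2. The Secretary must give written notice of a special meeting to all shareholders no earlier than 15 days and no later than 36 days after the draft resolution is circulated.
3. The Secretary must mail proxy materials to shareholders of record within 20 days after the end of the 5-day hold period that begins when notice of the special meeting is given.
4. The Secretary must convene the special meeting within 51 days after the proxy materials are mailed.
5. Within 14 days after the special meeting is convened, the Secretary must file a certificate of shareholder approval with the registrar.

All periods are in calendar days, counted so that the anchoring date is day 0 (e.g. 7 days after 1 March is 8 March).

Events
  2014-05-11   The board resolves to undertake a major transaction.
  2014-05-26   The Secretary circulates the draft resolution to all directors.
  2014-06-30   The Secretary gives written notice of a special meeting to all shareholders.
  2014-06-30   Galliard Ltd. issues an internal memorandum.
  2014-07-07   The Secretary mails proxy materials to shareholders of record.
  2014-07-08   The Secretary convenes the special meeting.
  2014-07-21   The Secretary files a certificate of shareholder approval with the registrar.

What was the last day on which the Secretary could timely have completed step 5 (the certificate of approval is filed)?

Step 5 runs from 2014-07-08, when the special meeting is convened. 14 days after 2014-07-08 is 2014-07-22.

2014-07-22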